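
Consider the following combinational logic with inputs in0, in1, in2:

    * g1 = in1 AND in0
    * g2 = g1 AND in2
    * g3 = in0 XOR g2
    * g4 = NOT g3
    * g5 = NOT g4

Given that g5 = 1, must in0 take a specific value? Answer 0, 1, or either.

g5 = NOT g4 must be 1, so g4 = 0.
g4 = NOT g3 must be 0, so g3 = 1.
Every assignment with g5 = 1 has in0 = 1; there are 3 such assignment(s).
  in0=1, in1=0, in2=0
  in0=1, in1=0, in2=1
  in0=1, in1=1, in2=0

1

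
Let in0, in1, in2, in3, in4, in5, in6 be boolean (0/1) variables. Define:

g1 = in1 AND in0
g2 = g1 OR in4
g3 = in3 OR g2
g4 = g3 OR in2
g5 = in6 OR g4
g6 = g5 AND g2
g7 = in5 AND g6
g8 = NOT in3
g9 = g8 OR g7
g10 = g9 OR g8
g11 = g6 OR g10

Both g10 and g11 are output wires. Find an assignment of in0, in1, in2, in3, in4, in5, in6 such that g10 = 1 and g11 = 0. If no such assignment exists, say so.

no solution exists

Across all 128 input combinations, none give both g10 = 1 and g11 = 0.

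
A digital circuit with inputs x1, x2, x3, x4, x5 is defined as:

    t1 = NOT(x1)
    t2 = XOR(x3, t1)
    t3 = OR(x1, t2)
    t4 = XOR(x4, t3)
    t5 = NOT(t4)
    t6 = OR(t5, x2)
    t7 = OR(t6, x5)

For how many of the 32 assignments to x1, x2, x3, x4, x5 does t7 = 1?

28

t7 = OR(t6, x5) must be 1, so at least one of t6, x5 is 1.
Enumerating the 32 input combinations, 28 give t7 = 1 and 4 give t7 = 0.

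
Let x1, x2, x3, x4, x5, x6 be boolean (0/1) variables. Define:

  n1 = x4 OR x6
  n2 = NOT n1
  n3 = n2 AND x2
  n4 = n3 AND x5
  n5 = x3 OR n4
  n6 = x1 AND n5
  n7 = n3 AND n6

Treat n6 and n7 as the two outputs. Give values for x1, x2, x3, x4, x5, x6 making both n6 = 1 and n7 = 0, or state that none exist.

Check with x1=1, x2=1, x3=1, x4=1, x5=1, x6=0:
n1 = x4 OR x6 = 1 OR 0 = 1
n2 = NOT n1 = NOT 1 = 0
n3 = n2 AND x2 = 0 AND 1 = 0
n4 = n3 AND x5 = 0 AND 1 = 0
n5 = x3 OR n4 = 1 OR 0 = 1
n6 = x1 AND n5 = 1 AND 1 = 1
n7 = n3 AND n6 = 0 AND 1 = 0
So n6 = 1 and n7 = 0.

x1=1, x2=1, x3=1, x4=1, x5=1, x6=0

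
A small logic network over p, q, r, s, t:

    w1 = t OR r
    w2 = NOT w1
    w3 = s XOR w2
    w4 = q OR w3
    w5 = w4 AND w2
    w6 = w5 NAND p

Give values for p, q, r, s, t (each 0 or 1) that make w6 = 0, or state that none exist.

p=1, q=0, r=0, s=0, t=0

w6 = w5 NAND p must be 0, so both w5 = 1 and p = 1.
Check with p=1, q=0, r=0, s=0, t=0:
w1 = t OR r = 0 OR 0 = 0
w2 = NOT w1 = NOT 0 = 1
w3 = s XOR w2 = 0 XOR 1 = 1
w4 = q OR w3 = 0 OR 1 = 1
w5 = w4 AND w2 = 1 AND 1 = 1
w6 = w5 NAND p = 1 NAND 1 = 0
So w6 = 0 as required.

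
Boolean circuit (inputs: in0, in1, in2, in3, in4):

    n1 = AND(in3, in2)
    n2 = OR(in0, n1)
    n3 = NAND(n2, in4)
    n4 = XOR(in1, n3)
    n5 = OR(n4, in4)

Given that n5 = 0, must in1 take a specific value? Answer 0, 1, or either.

n5 = OR(n4, in4) must be 0, so both n4 = 0 and in4 = 0.
Every assignment with n5 = 0 has in1 = 1; there are 8 such assignment(s).

1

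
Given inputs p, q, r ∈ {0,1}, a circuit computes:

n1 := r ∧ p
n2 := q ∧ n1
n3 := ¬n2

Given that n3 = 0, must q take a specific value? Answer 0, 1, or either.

n3 = ¬n2 must be 0, so n2 = 1.
n2 = q ∧ n1 must be 1, so both q = 1 and n1 = 1.
n1 = r ∧ p must be 1, so both r = 1 and p = 1.
Every assignment with n3 = 0 has q = 1; there are 1 such assignment(s).
  p=1, q=1, r=1

1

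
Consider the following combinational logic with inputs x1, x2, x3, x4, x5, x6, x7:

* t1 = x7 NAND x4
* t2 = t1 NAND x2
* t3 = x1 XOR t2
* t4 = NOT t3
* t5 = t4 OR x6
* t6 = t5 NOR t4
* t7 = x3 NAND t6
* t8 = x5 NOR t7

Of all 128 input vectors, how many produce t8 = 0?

t8 = x5 NOR t7 must be 0, so at least one of x5, t7 is 1.
Enumerating the 128 input combinations, 120 give t8 = 0 and 8 give t8 = 1.

120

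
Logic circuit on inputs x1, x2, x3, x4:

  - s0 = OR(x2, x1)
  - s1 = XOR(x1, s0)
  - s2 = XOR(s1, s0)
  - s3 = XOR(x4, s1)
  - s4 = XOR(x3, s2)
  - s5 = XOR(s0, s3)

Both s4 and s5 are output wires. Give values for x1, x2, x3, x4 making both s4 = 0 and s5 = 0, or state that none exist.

Check with x1=1, x2=1, x3=1, x4=1:
s0 = OR(x2, x1) = OR(1, 1) = 1
s1 = XOR(x1, s0) = XOR(1, 1) = 0
s2 = XOR(s1, s0) = XOR(0, 1) = 1
s3 = XOR(x4, s1) = XOR(1, 0) = 1
s4 = XOR(x3, s2) = XOR(1, 1) = 0
s5 = XOR(s0, s3) = XOR(1, 1) = 0
So s4 = 0 and s5 = 0.

x1=1, x2=1, x3=1, x4=1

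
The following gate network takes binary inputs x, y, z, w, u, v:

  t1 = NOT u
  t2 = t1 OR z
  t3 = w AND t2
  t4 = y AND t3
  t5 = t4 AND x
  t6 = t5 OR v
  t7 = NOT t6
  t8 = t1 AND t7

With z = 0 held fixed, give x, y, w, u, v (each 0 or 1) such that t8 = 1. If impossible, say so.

x=0 y=0 w=1 u=0 v=0

t8 = t1 AND t7 must be 1, so both t1 = 1 and t7 = 1.
t1 = NOT u must be 1, so u = 0.
Check with z = 0 and x=0, y=0, w=1, u=0, v=0:
t1 = NOT u = NOT 0 = 1
t2 = t1 OR z = 1 OR 0 = 1
t3 = w AND t2 = 1 AND 1 = 1
t4 = y AND t3 = 0 AND 1 = 0
t5 = t4 AND x = 0 AND 0 = 0
t6 = t5 OR v = 0 OR 0 = 0
t7 = NOT t6 = NOT 0 = 1
t8 = t1 AND t7 = 1 AND 1 = 1
So t8 = 1.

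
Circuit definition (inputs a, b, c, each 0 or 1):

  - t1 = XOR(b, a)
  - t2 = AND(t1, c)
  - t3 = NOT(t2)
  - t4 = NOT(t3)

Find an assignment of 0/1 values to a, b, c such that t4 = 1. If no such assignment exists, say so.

t4 = NOT(t3) must be 1, so t3 = 0.
t3 = NOT(t2) must be 0, so t2 = 1.
t2 = AND(t1, c) must be 1, so both t1 = 1 and c = 1.
Check with a=1 b=0 c=1:
t1 = XOR(b, a) = XOR(0, 1) = 1
t2 = AND(t1, c) = AND(1, 1) = 1
t3 = NOT(t2) = NOT 1 = 0
t4 = NOT(t3) = NOT 0 = 1
So t4 = 1 as required.

a=1 b=0 c=1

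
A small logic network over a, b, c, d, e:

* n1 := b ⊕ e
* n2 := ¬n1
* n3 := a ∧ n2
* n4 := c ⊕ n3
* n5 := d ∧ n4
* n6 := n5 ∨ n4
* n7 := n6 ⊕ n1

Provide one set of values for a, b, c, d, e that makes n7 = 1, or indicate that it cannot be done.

a=0, b=0, c=0, d=0, e=1

n7 = n6 ⊕ n1 must be 1, so n6 and n1 differ.
Check with a=0, b=0, c=0, d=0, e=1:
n1 = b ⊕ e = 0 ⊕ 1 = 1
n2 = ¬n1 = ¬1 = 0
n3 = a ∧ n2 = 0 ∧ 0 = 0
n4 = c ⊕ n3 = 0 ⊕ 0 = 0
n5 = d ∧ n4 = 0 ∧ 0 = 0
n6 = n5 ∨ n4 = 0 ∨ 0 = 0
n7 = n6 ⊕ n1 = 0 ⊕ 1 = 1
So n7 = 1 as required.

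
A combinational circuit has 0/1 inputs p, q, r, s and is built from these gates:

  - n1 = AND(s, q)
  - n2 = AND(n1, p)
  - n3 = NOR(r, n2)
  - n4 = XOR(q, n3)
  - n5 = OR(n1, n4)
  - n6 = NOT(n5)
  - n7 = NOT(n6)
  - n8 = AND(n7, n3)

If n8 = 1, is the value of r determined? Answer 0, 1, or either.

0

n8 = AND(n7, n3) must be 1, so both n7 = 1 and n3 = 1.
n7 = NOT(n6) must be 1, so n6 = 0.
Every assignment with n8 = 1 has r = 0; there are 5 such assignment(s).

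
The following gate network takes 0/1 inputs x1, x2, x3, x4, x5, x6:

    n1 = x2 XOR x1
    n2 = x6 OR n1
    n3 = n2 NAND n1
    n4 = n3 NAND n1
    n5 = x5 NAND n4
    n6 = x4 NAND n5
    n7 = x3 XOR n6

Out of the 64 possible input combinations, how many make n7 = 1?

32

n7 = x3 XOR n6 must be 1, so x3 and n6 differ.
Enumerating the 64 input combinations, 32 give n7 = 1 and 32 give n7 = 0.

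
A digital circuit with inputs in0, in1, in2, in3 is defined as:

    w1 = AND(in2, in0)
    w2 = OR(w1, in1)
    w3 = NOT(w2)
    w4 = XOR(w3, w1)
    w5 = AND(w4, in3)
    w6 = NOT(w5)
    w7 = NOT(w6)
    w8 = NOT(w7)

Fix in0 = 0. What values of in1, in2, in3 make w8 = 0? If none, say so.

in1=0, in2=0, in3=1

w8 = NOT(w7) must be 0, so w7 = 1.
w7 = NOT(w6) must be 1, so w6 = 0.
Check with in0 = 0 and in1=0, in2=0, in3=1:
w1 = AND(in2, in0) = AND(0, 0) = 0
w2 = OR(w1, in1) = OR(0, 0) = 0
w3 = NOT(w2) = NOT 0 = 1
w4 = XOR(w3, w1) = XOR(1, 0) = 1
w5 = AND(w4, in3) = AND(1, 1) = 1
w6 = NOT(w5) = NOT 1 = 0
w7 = NOT(w6) = NOT 0 = 1
w8 = NOT(w7) = NOT 1 = 0
So w8 = 0.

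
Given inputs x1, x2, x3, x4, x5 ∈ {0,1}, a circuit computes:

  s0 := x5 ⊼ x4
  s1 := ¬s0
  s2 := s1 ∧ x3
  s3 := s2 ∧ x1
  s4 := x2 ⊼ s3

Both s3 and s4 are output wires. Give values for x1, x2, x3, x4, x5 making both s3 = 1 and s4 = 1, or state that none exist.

x1=1, x2=0, x3=1, x4=1, x5=1

Check with x1=1, x2=0, x3=1, x4=1, x5=1:
s0 = x5 ⊼ x4 = 1 ⊼ 1 = 0
s1 = ¬s0 = ¬0 = 1
s2 = s1 ∧ x3 = 1 ∧ 1 = 1
s3 = s2 ∧ x1 = 1 ∧ 1 = 1
s4 = x2 ⊼ s3 = 0 ⊼ 1 = 1
So s3 = 1 and s4 = 1.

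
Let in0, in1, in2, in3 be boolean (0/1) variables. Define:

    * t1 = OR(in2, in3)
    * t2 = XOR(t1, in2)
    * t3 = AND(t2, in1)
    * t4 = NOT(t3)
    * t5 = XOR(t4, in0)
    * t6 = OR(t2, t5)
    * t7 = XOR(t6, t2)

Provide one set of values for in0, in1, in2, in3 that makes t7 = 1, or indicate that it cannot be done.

t7 = XOR(t6, t2) must be 1, so t6 and t2 differ.
Check with in0=0, in1=1, in2=1, in3=1:
t1 = OR(in2, in3) = OR(1, 1) = 1
t2 = XOR(t1, in2) = XOR(1, 1) = 0
t3 = AND(t2, in1) = AND(0, 1) = 0
t4 = NOT(t3) = NOT 0 = 1
t5 = XOR(t4, in0) = XOR(1, 0) = 1
t6 = OR(t2, t5) = OR(0, 1) = 1
t7 = XOR(t6, t2) = XOR(1, 0) = 1
So t7 = 1 as required.

in0=0, in1=1, in2=1, in3=1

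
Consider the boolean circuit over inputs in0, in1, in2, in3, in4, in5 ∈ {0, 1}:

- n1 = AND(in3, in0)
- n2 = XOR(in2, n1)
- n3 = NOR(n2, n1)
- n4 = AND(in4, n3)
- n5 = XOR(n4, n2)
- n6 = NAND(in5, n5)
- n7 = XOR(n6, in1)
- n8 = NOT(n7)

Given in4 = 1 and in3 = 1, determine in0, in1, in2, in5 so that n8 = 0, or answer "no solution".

in0=1 in1=1 in2=0 in5=1

Check with in4 = 1 and in3 = 1 and in0=1, in1=1, in2=0, in5=1:
n1 = AND(in3, in0) = AND(1, 1) = 1
n2 = XOR(in2, n1) = XOR(0, 1) = 1
n3 = NOR(n2, n1) = NOR(1, 1) = 0
n4 = AND(in4, n3) = AND(1, 0) = 0
n5 = XOR(n4, n2) = XOR(0, 1) = 1
n6 = NAND(in5, n5) = NAND(1, 1) = 0
n7 = XOR(n6, in1) = XOR(0, 1) = 1
n8 = NOT(n7) = NOT 1 = 0
So n8 = 0.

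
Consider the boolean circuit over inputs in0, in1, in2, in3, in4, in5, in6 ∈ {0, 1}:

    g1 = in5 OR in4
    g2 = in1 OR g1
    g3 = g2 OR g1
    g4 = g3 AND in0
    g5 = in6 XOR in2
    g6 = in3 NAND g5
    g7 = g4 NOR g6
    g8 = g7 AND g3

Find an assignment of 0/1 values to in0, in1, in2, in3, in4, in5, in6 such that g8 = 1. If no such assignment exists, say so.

in0=0 in1=0 in2=1 in3=1 in4=0 in5=1 in6=0

g8 = g7 AND g3 must be 1, so both g7 = 1 and g3 = 1.
Check with in0=0 in1=0 in2=1 in3=1 in4=0 in5=1 in6=0:
g1 = in5 OR in4 = 1 OR 0 = 1
g2 = in1 OR g1 = 0 OR 1 = 1
g3 = g2 OR g1 = 1 OR 1 = 1
g4 = g3 AND in0 = 1 AND 0 = 0
g5 = in6 XOR in2 = 0 XOR 1 = 1
g6 = in3 NAND g5 = 1 NAND 1 = 0
g7 = g4 NOR g6 = 0 NOR 0 = 1
g8 = g7 AND g3 = 1 AND 1 = 1
So g8 = 1 as required.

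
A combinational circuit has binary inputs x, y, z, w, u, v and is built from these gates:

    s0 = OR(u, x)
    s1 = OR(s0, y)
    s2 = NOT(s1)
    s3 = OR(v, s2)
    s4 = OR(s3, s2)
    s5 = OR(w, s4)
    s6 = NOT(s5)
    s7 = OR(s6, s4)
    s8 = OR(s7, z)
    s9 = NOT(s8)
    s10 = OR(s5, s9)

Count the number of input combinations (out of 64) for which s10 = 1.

50

s10 = OR(s5, s9) must be 1, so at least one of s5, s9 is 1.
Enumerating the 64 input combinations, 50 give s10 = 1 and 14 give s10 = 0.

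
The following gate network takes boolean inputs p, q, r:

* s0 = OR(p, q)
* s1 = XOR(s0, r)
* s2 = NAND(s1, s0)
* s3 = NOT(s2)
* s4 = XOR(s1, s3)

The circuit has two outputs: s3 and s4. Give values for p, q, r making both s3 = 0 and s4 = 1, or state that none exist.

Check with p=0 q=0 r=1:
s0 = OR(p, q) = OR(0, 0) = 0
s1 = XOR(s0, r) = XOR(0, 1) = 1
s2 = NAND(s1, s0) = NAND(1, 0) = 1
s3 = NOT(s2) = NOT 1 = 0
s4 = XOR(s1, s3) = XOR(1, 0) = 1
So s3 = 0 and s4 = 1.

p=0 q=0 r=1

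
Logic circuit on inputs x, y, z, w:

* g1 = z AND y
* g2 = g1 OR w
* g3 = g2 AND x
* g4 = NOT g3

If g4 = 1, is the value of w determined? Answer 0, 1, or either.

either

Both values of w occur among assignments with g4 = 1:
  w=0: x=0, y=0, z=0, w=0
  w=1: x=0, y=0, z=0, w=1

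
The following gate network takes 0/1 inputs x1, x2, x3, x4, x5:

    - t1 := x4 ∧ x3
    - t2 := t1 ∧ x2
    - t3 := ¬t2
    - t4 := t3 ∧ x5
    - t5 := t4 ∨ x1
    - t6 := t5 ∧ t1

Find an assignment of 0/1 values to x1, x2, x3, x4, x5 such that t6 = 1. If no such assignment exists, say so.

t6 = t5 ∧ t1 must be 1, so both t5 = 1 and t1 = 1.
t5 = t4 ∨ x1 must be 1, so at least one of t4, x1 is 1.
t1 = x4 ∧ x3 must be 1, so both x4 = 1 and x3 = 1.
Check with x1=1, x2=0, x3=1, x4=1, x5=0:
t1 = x4 ∧ x3 = 1 ∧ 1 = 1
t2 = t1 ∧ x2 = 1 ∧ 0 = 0
t3 = ¬t2 = ¬0 = 1
t4 = t3 ∧ x5 = 1 ∧ 0 = 0
t5 = t4 ∨ x1 = 0 ∨ 1 = 1
t6 = t5 ∧ t1 = 1 ∧ 1 = 1
So t6 = 1 as required.

x1=1, x2=0, x3=1, x4=1, x5=0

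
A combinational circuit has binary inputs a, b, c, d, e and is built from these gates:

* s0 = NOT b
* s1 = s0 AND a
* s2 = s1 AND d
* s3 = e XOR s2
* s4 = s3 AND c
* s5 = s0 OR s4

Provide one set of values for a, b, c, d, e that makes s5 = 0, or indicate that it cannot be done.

s5 = s0 OR s4 must be 0, so both s0 = 0 and s4 = 0.
s0 = NOT b must be 0, so b = 1.
Check with a=0, b=1, c=1, d=1, e=0:
s0 = NOT b = NOT 1 = 0
s1 = s0 AND a = 0 AND 0 = 0
s2 = s1 AND d = 0 AND 1 = 0
s3 = e XOR s2 = 0 XOR 0 = 0
s4 = s3 AND c = 0 AND 1 = 0
s5 = s0 OR s4 = 0 OR 0 = 0
So s5 = 0 as required.

a=0, b=1, c=1, d=1, e=0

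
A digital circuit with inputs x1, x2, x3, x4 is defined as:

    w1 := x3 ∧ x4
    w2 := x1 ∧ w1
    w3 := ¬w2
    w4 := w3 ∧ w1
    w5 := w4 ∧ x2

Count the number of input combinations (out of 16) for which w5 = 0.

15

w5 = w4 ∧ x2 must be 0, so at least one of w4, x2 is 0.
Enumerating the 16 input combinations, 15 give w5 = 0 and 1 give w5 = 1.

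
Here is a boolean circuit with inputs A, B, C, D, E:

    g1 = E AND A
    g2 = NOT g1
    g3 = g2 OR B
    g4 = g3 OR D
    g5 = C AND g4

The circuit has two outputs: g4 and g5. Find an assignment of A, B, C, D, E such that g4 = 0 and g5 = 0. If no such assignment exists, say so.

Check with A=1 B=0 C=0 D=0 E=1:
g1 = E AND A = 1 AND 1 = 1
g2 = NOT g1 = NOT 1 = 0
g3 = g2 OR B = 0 OR 0 = 0
g4 = g3 OR D = 0 OR 0 = 0
g5 = C AND g4 = 0 AND 0 = 0
So g4 = 0 and g5 = 0.

A=1 B=0 C=0 D=0 E=1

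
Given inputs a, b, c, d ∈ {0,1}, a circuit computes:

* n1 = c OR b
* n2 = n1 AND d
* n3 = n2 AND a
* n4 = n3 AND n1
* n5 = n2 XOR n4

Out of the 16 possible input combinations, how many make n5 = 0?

13

n5 = n2 XOR n4 must be 0, so n2 and n4 are equal.
Enumerating the 16 input combinations, 13 give n5 = 0 and 3 give n5 = 1.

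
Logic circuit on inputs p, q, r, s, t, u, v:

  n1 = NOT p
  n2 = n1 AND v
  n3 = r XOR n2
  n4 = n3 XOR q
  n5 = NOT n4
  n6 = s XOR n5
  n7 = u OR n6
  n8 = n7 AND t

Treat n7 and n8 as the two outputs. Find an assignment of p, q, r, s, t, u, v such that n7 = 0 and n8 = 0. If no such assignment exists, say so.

Check with p=0, q=0, r=1, s=1, t=1, u=0, v=1:
n1 = NOT p = NOT 0 = 1
n2 = n1 AND v = 1 AND 1 = 1
n3 = r XOR n2 = 1 XOR 1 = 0
n4 = n3 XOR q = 0 XOR 0 = 0
n5 = NOT n4 = NOT 0 = 1
n6 = s XOR n5 = 1 XOR 1 = 0
n7 = u OR n6 = 0 OR 0 = 0
n8 = n7 AND t = 0 AND 1 = 0
So n7 = 0 and n8 = 0.

p=0, q=0, r=1, s=1, t=1, u=0, v=1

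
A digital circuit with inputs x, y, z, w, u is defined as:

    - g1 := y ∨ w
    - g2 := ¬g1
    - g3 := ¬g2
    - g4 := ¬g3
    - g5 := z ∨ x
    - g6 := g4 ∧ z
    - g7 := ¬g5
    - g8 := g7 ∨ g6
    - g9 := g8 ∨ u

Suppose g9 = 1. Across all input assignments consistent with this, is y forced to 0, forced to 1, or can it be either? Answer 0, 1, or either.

either

Both values of y occur among assignments with g9 = 1:
  y=0: x=0, y=0, z=0, w=0, u=0
  y=1: x=0, y=1, z=0, w=0, u=0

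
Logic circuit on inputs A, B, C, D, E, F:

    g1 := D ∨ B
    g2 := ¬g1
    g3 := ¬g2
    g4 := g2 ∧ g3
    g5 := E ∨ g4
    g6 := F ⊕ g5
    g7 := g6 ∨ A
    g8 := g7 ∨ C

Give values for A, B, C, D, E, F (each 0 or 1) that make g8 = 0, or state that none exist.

Check with A=0 B=0 C=0 D=1 E=0 F=0:
g1 = D ∨ B = 1 ∨ 0 = 1
g2 = ¬g1 = ¬1 = 0
g3 = ¬g2 = ¬0 = 1
g4 = g2 ∧ g3 = 0 ∧ 1 = 0
g5 = E ∨ g4 = 0 ∨ 0 = 0
g6 = F ⊕ g5 = 0 ⊕ 0 = 0
g7 = g6 ∨ A = 0 ∨ 0 = 0
g8 = g7 ∨ C = 0 ∨ 0 = 0
So g8 = 0 as required.

A=0 B=0 C=0 D=1 E=0 F=0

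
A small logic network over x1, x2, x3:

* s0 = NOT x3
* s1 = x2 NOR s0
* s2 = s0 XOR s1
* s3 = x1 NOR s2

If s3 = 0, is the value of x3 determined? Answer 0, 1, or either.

Both values of x3 occur among assignments with s3 = 0:
  x3=0: x1=0, x2=0, x3=0
  x3=1: x1=0, x2=0, x3=1

either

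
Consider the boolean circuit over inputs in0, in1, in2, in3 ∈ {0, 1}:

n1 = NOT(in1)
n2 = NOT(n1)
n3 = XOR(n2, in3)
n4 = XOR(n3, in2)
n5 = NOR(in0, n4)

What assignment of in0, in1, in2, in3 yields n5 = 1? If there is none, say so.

n5 = NOR(in0, n4) must be 1, so both in0 = 0 and n4 = 0.
n4 = XOR(n3, in2) must be 0, so n3 and in2 are equal.
Check with in0=0, in1=1, in2=0, in3=1:
n1 = NOT(in1) = NOT 1 = 0
n2 = NOT(n1) = NOT 0 = 1
n3 = XOR(n2, in3) = XOR(1, 1) = 0
n4 = XOR(n3, in2) = XOR(0, 0) = 0
n5 = NOR(in0, n4) = NOR(0, 0) = 1
So n5 = 1 as required.

in0=0, in1=1, in2=0, in3=1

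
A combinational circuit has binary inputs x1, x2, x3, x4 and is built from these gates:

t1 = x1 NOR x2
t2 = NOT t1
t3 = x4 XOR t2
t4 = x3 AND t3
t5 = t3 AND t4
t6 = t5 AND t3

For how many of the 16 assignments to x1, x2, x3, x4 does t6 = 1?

t6 = t5 AND t3 must be 1, so both t5 = 1 and t3 = 1.
t5 = t3 AND t4 must be 1, so both t3 = 1 and t4 = 1.
t3 = x4 XOR t2 must be 1, so x4 and t2 differ.
Satisfying assignments:
  x1=0, x2=0, x3=1, x4=1
  x1=0, x2=1, x3=1, x4=0
  x1=1, x2=0, x3=1, x4=0
  x1=1, x2=1, x3=1, x4=0

4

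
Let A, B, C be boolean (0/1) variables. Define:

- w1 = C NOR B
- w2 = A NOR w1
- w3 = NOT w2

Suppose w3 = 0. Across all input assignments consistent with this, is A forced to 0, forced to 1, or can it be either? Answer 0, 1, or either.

0

w3 = NOT w2 must be 0, so w2 = 1.
Every assignment with w3 = 0 has A = 0; there are 3 such assignment(s).
  A=0, B=0, C=1
  A=0, B=1, C=0
  A=0, B=1, C=1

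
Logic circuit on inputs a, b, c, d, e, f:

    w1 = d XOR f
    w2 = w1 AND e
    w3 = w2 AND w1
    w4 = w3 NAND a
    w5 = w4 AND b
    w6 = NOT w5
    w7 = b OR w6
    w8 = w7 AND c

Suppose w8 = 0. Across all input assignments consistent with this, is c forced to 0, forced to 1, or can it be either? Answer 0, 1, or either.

0

w8 = w7 AND c must be 0, so at least one of w7, c is 0.
Every assignment with w8 = 0 has c = 0; there are 32 such assignment(s).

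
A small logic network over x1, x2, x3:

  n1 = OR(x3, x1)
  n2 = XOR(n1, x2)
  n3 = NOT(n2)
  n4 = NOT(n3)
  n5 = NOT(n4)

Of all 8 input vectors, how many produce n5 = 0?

4

n5 = NOT(n4) must be 0, so n4 = 1.
Satisfying assignments:
  x1=0, x2=0, x3=1
  x1=0, x2=1, x3=0
  x1=1, x2=0, x3=0
  x1=1, x2=0, x3=1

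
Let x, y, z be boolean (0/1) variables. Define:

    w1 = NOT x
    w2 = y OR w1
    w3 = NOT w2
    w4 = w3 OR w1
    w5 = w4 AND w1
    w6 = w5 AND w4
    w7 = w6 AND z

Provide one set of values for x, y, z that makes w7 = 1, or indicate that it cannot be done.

w7 = w6 AND z must be 1, so both w6 = 1 and z = 1.
w6 = w5 AND w4 must be 1, so both w5 = 1 and w4 = 1.
Check with x=0, y=0, z=1:
w1 = NOT x = NOT 0 = 1
w2 = y OR w1 = 0 OR 1 = 1
w3 = NOT w2 = NOT 1 = 0
w4 = w3 OR w1 = 0 OR 1 = 1
w5 = w4 AND w1 = 1 AND 1 = 1
w6 = w5 AND w4 = 1 AND 1 = 1
w7 = w6 AND z = 1 AND 1 = 1
So w7 = 1 as required.

x=0, y=0, z=1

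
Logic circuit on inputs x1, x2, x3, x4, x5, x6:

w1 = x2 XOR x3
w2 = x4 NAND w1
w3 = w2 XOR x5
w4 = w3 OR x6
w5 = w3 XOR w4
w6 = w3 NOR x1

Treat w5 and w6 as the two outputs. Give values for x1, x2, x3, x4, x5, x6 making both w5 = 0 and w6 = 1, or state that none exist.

Check with x1=0, x2=0, x3=1, x4=0, x5=1, x6=0:
w1 = x2 XOR x3 = 0 XOR 1 = 1
w2 = x4 NAND w1 = 0 NAND 1 = 1
w3 = w2 XOR x5 = 1 XOR 1 = 0
w4 = w3 OR x6 = 0 OR 0 = 0
w5 = w3 XOR w4 = 0 XOR 0 = 0
w6 = w3 NOR x1 = 0 NOR 0 = 1
So w5 = 0 and w6 = 1.

x1=0, x2=0, x3=1, x4=0, x5=1, x6=0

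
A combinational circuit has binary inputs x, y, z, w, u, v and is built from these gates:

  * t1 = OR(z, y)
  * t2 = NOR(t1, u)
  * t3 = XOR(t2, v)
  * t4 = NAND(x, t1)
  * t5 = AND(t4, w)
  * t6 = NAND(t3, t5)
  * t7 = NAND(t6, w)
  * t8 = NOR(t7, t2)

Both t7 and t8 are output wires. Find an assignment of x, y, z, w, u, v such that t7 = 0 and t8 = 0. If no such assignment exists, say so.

x=1, y=0, z=0, w=1, u=0, v=1

Check with x=1, y=0, z=0, w=1, u=0, v=1:
t1 = OR(z, y) = OR(0, 0) = 0
t2 = NOR(t1, u) = NOR(0, 0) = 1
t3 = XOR(t2, v) = XOR(1, 1) = 0
t4 = NAND(x, t1) = NAND(1, 0) = 1
t5 = AND(t4, w) = AND(1, 1) = 1
t6 = NAND(t3, t5) = NAND(0, 1) = 1
t7 = NAND(t6, w) = NAND(1, 1) = 0
t8 = NOR(t7, t2) = NOR(0, 1) = 0
So t7 = 0 and t8 = 0.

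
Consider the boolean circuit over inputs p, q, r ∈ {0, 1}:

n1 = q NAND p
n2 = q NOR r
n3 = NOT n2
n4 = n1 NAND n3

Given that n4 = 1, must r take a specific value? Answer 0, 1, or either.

Both values of r occur among assignments with n4 = 1:
  r=0: p=0, q=0, r=0
  r=1: p=1, q=1, r=1

either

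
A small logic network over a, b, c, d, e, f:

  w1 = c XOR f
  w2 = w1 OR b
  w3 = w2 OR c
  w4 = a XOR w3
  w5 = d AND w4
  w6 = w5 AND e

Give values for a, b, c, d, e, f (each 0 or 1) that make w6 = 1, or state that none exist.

w6 = w5 AND e must be 1, so both w5 = 1 and e = 1.
Check with a=0 b=0 c=1 d=1 e=1 f=1:
w1 = c XOR f = 1 XOR 1 = 0
w2 = w1 OR b = 0 OR 0 = 0
w3 = w2 OR c = 0 OR 1 = 1
w4 = a XOR w3 = 0 XOR 1 = 1
w5 = d AND w4 = 1 AND 1 = 1
w6 = w5 AND e = 1 AND 1 = 1
So w6 = 1 as required.

a=0 b=0 c=1 d=1 e=1 f=1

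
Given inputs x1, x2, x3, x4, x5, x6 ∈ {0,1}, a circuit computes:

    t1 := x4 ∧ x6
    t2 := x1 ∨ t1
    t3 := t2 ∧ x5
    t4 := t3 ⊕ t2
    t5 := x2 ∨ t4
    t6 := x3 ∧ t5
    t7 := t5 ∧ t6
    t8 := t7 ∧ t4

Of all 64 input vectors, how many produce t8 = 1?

t8 = t7 ∧ t4 must be 1, so both t7 = 1 and t4 = 1.
t7 = t5 ∧ t6 must be 1, so both t5 = 1 and t6 = 1.
t4 = t3 ⊕ t2 must be 1, so t3 and t2 differ.
Enumerating the 64 input combinations, 10 give t8 = 1 and 54 give t8 = 0.

10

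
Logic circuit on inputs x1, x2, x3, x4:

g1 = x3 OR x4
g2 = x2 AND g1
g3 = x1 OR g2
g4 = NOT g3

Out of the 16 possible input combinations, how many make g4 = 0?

11

g4 = NOT g3 must be 0, so g3 = 1.
g3 = x1 OR g2 must be 1, so at least one of x1, g2 is 1.
Enumerating the 16 input combinations, 11 give g4 = 0 and 5 give g4 = 1.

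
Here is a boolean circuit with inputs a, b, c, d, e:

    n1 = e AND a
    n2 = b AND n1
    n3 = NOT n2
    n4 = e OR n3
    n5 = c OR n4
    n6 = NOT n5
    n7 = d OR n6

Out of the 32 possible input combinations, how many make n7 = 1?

n7 = d OR n6 must be 1, so at least one of d, n6 is 1.
Enumerating the 32 input combinations, 16 give n7 = 1 and 16 give n7 = 0.

16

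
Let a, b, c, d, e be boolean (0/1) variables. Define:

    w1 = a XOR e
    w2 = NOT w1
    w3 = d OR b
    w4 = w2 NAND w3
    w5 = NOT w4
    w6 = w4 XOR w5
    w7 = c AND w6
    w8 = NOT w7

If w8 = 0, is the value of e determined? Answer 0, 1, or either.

Both values of e occur among assignments with w8 = 0:
  e=0: a=0, b=0, c=1, d=0, e=0
  e=1: a=0, b=0, c=1, d=0, e=1

either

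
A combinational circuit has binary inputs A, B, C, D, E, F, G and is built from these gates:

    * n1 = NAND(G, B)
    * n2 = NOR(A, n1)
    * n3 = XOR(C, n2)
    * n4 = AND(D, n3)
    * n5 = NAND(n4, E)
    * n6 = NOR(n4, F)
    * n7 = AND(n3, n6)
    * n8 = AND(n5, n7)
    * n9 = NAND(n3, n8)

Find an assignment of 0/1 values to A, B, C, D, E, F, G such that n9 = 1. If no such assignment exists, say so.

A=1, B=0, C=0, D=1, E=0, F=0, G=0

n9 = NAND(n3, n8) must be 1, so at least one of n3, n8 is 0.
Check with A=1, B=0, C=0, D=1, E=0, F=0, G=0:
n1 = NAND(G, B) = NAND(0, 0) = 1
n2 = NOR(A, n1) = NOR(1, 1) = 0
n3 = XOR(C, n2) = XOR(0, 0) = 0
n4 = AND(D, n3) = AND(1, 0) = 0
n5 = NAND(n4, E) = NAND(0, 0) = 1
n6 = NOR(n4, F) = NOR(0, 0) = 1
n7 = AND(n3, n6) = AND(0, 1) = 0
n8 = AND(n5, n7) = AND(1, 0) = 0
n9 = NAND(n3, n8) = NAND(0, 0) = 1
So n9 = 1 as required.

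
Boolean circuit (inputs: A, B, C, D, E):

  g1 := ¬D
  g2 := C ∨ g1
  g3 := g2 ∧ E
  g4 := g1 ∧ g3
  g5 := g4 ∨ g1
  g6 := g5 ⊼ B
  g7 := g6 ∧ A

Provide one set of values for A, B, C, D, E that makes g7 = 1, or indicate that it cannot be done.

g7 = g6 ∧ A must be 1, so both g6 = 1 and A = 1.
g6 = g5 ⊼ B must be 1, so at least one of g5, B is 0.
Check with A=1, B=1, C=1, D=1, E=0:
g1 = ¬D = ¬1 = 0
g2 = C ∨ g1 = 1 ∨ 0 = 1
g3 = g2 ∧ E = 1 ∧ 0 = 0
g4 = g1 ∧ g3 = 0 ∧ 0 = 0
g5 = g4 ∨ g1 = 0 ∨ 0 = 0
g6 = g5 ⊼ B = 0 ⊼ 1 = 1
g7 = g6 ∧ A = 1 ∧ 1 = 1
So g7 = 1 as required.

A=1, B=1, C=1, D=1, E=0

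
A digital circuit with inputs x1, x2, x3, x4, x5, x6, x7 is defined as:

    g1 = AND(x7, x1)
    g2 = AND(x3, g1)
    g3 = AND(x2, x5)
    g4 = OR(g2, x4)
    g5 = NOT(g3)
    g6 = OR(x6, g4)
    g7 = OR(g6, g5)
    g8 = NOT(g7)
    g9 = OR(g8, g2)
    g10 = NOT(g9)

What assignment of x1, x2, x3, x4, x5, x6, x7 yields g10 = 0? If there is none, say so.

Check with x1=1 x2=0 x3=1 x4=1 x5=1 x6=0 x7=1:
g1 = AND(x7, x1) = AND(1, 1) = 1
g2 = AND(x3, g1) = AND(1, 1) = 1
g3 = AND(x2, x5) = AND(0, 1) = 0
g4 = OR(g2, x4) = OR(1, 1) = 1
g5 = NOT(g3) = NOT 0 = 1
g6 = OR(x6, g4) = OR(0, 1) = 1
g7 = OR(g6, g5) = OR(1, 1) = 1
g8 = NOT(g7) = NOT 1 = 0
g9 = OR(g8, g2) = OR(0, 1) = 1
g10 = NOT(g9) = NOT 1 = 0
So g10 = 0 as required.

x1=1 x2=0 x3=1 x4=1 x5=1 x6=0 x7=1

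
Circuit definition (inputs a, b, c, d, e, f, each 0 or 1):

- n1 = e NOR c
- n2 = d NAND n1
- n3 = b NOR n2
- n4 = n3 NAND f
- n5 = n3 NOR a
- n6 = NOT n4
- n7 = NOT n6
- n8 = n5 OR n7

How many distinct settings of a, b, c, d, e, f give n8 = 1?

62

n8 = n5 OR n7 must be 1, so at least one of n5, n7 is 1.
Enumerating the 64 input combinations, 62 give n8 = 1 and 2 give n8 = 0.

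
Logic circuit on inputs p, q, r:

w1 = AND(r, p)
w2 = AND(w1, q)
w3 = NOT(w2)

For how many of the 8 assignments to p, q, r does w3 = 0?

1

w3 = NOT(w2) must be 0, so w2 = 1.
w2 = AND(w1, q) must be 1, so both w1 = 1 and q = 1.
Satisfying assignments:
  p=1, q=1, r=1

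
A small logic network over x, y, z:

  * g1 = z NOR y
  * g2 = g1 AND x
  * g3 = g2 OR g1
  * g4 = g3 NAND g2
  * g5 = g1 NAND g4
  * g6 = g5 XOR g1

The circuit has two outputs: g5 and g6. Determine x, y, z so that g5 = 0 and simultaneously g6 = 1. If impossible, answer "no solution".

x=0, y=0, z=0

Check with x=0, y=0, z=0:
g1 = z NOR y = 0 NOR 0 = 1
g2 = g1 AND x = 1 AND 0 = 0
g3 = g2 OR g1 = 0 OR 1 = 1
g4 = g3 NAND g2 = 1 NAND 0 = 1
g5 = g1 NAND g4 = 1 NAND 1 = 0
g6 = g5 XOR g1 = 0 XOR 1 = 1
So g5 = 0 and g6 = 1.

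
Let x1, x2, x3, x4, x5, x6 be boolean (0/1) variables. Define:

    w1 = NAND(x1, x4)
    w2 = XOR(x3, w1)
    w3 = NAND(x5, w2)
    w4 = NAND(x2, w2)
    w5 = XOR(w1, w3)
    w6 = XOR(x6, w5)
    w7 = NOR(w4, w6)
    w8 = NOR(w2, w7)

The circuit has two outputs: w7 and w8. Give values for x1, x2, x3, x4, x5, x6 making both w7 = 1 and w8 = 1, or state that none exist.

Across all 64 input combinations, none give both w7 = 1 and w8 = 1.

no solution exists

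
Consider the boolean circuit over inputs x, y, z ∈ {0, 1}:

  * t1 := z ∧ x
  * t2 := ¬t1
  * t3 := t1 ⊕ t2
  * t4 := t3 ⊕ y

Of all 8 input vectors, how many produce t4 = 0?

4

t4 = t3 ⊕ y must be 0, so t3 and y are equal.
Satisfying assignments:
  x=0, y=1, z=0
  x=0, y=1, z=1
  x=1, y=1, z=0
  x=1, y=1, z=1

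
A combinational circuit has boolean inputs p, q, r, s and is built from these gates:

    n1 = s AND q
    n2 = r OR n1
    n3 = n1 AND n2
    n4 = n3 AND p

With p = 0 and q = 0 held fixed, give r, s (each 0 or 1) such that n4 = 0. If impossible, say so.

Check with p = 0 and q = 0 and r=1, s=1:
n1 = s AND q = 1 AND 0 = 0
n2 = r OR n1 = 1 OR 0 = 1
n3 = n1 AND n2 = 0 AND 1 = 0
n4 = n3 AND p = 0 AND 0 = 0
So n4 = 0.

r=1 s=1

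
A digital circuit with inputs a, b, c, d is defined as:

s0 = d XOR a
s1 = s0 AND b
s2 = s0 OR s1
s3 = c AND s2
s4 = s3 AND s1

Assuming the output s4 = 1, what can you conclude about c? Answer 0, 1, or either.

s4 = s3 AND s1 must be 1, so both s3 = 1 and s1 = 1.
s3 = c AND s2 must be 1, so both c = 1 and s2 = 1.
s1 = s0 AND b must be 1, so both s0 = 1 and b = 1.
Every assignment with s4 = 1 has c = 1; there are 2 such assignment(s).
  a=0, b=1, c=1, d=1
  a=1, b=1, c=1, d=0

1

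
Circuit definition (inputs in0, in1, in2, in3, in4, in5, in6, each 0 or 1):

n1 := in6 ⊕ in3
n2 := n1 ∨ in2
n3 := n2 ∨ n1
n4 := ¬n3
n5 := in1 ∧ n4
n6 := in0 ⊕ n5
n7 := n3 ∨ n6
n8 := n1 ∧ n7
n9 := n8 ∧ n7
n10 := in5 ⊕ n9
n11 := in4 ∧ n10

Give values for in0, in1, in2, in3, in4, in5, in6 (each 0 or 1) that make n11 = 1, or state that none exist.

n11 = in4 ∧ n10 must be 1, so both in4 = 1 and n10 = 1.
n10 = in5 ⊕ n9 must be 1, so in5 and n9 differ.
Check with in0=1 in1=1 in2=0 in3=1 in4=1 in5=1 in6=1:
n1 = in6 ⊕ in3 = 1 ⊕ 1 = 0
n2 = n1 ∨ in2 = 0 ∨ 0 = 0
n3 = n2 ∨ n1 = 0 ∨ 0 = 0
n4 = ¬n3 = ¬0 = 1
n5 = in1 ∧ n4 = 1 ∧ 1 = 1
n6 = in0 ⊕ n5 = 1 ⊕ 1 = 0
n7 = n3 ∨ n6 = 0 ∨ 0 = 0
n8 = n1 ∧ n7 = 0 ∧ 0 = 0
n9 = n8 ∧ n7 = 0 ∧ 0 = 0
n10 = in5 ⊕ n9 = 1 ⊕ 0 = 1
n11 = in4 ∧ n10 = 1 ∧ 1 = 1
So n11 = 1 as required.

in0=1 in1=1 in2=0 in3=1 in4=1 in5=1 in6=1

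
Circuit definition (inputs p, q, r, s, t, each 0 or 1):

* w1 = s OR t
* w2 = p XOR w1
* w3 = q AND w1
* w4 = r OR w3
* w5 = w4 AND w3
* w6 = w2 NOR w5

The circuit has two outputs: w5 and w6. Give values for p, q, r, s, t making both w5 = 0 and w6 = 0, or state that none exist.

Check with p=0 q=0 r=0 s=1 t=1:
w1 = s OR t = 1 OR 1 = 1
w2 = p XOR w1 = 0 XOR 1 = 1
w3 = q AND w1 = 0 AND 1 = 0
w4 = r OR w3 = 0 OR 0 = 0
w5 = w4 AND w3 = 0 AND 0 = 0
w6 = w2 NOR w5 = 1 NOR 0 = 0
So w5 = 0 and w6 = 0.

p=0 q=0 r=0 s=1 t=1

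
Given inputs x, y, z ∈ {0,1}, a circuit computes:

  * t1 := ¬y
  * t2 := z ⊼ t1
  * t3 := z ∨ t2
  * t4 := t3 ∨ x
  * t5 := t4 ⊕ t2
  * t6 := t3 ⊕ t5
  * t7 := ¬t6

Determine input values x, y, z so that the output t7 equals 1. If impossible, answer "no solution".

Check with x=1, y=0, z=1:
t1 = ¬y = ¬0 = 1
t2 = z ⊼ t1 = 1 ⊼ 1 = 0
t3 = z ∨ t2 = 1 ∨ 0 = 1
t4 = t3 ∨ x = 1 ∨ 1 = 1
t5 = t4 ⊕ t2 = 1 ⊕ 0 = 1
t6 = t3 ⊕ t5 = 1 ⊕ 1 = 0
t7 = ¬t6 = ¬0 = 1
So t7 = 1 as required.

x=1, y=0, z=1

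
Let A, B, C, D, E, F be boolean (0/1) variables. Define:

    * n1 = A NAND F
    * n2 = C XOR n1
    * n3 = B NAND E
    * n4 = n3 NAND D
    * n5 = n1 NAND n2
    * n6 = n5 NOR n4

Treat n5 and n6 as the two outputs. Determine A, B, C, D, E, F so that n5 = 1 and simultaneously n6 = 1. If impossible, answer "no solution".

no solution exists

Across all 64 input combinations, none give both n5 = 1 and n6 = 1.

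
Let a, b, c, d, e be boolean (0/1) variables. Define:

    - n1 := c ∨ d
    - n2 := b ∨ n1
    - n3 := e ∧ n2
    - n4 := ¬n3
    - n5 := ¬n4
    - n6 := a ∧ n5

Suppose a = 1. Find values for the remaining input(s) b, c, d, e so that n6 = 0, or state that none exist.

b=0 c=1 d=1 e=0

n6 = a ∧ n5 must be 0, so at least one of a, n5 is 0.
Check with a = 1 and b=0, c=1, d=1, e=0:
n1 = c ∨ d = 1 ∨ 1 = 1
n2 = b ∨ n1 = 0 ∨ 1 = 1
n3 = e ∧ n2 = 0 ∧ 1 = 0
n4 = ¬n3 = ¬0 = 1
n5 = ¬n4 = ¬1 = 0
n6 = a ∧ n5 = 1 ∧ 0 = 0
So n6 = 0.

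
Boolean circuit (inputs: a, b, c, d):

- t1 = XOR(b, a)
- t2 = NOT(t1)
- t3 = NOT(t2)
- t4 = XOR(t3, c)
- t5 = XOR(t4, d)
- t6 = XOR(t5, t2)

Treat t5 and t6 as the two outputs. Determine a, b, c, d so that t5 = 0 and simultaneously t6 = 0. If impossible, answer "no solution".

a=0, b=1, c=0, d=1

Check with a=0, b=1, c=0, d=1:
t1 = XOR(b, a) = XOR(1, 0) = 1
t2 = NOT(t1) = NOT 1 = 0
t3 = NOT(t2) = NOT 0 = 1
t4 = XOR(t3, c) = XOR(1, 0) = 1
t5 = XOR(t4, d) = XOR(1, 1) = 0
t6 = XOR(t5, t2) = XOR(0, 0) = 0
So t5 = 0 and t6 = 0.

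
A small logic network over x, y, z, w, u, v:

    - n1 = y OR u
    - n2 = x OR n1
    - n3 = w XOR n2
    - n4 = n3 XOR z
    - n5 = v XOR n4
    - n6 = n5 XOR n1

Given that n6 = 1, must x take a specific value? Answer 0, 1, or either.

either

Both values of x occur among assignments with n6 = 1:
  x=0: x=0, y=0, z=0, w=0, u=0, v=1
  x=1: x=1, y=0, z=0, w=0, u=0, v=0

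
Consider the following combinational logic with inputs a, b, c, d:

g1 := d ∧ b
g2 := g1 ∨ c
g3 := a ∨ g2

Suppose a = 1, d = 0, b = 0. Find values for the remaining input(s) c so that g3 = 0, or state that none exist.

no solution exists

With a = 1, d = 0, b = 0 fixed, none of the 2 settings of c give g3 = 0.
For example, with c=0:
g1 = d ∧ b = 0 ∧ 0 = 0
g2 = g1 ∨ c = 0 ∨ 0 = 0
g3 = a ∨ g2 = 1 ∨ 0 = 1
giving g3 = 1 ≠ 0.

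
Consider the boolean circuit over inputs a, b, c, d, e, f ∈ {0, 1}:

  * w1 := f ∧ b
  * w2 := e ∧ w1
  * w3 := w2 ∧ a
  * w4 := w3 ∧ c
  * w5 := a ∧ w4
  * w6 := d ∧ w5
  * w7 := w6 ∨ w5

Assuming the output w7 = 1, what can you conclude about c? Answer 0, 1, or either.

1

w7 = w6 ∨ w5 must be 1, so at least one of w6, w5 is 1.
Every assignment with w7 = 1 has c = 1; there are 2 such assignment(s).
  a=1, b=1, c=1, d=0, e=1, f=1
  a=1, b=1, c=1, d=1, e=1, f=1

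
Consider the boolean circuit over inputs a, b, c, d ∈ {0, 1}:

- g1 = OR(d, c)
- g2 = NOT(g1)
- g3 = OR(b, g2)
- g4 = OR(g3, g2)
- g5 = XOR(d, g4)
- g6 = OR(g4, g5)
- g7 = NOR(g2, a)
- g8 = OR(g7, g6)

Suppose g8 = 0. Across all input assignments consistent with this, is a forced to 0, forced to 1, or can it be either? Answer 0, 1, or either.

1

g8 = OR(g7, g6) must be 0, so both g7 = 0 and g6 = 0.
g7 = NOR(g2, a) must be 0, so at least one of g2, a is 1.
g6 = OR(g4, g5) must be 0, so both g4 = 0 and g5 = 0.
Every assignment with g8 = 0 has a = 1; there are 1 such assignment(s).
  a=1, b=0, c=1, d=0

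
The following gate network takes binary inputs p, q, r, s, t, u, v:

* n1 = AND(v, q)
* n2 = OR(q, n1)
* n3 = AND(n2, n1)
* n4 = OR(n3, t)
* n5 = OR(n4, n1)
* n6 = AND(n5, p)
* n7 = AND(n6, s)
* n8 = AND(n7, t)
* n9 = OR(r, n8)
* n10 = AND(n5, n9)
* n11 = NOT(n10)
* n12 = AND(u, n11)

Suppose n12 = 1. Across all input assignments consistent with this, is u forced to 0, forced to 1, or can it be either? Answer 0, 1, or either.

1

n12 = AND(u, n11) must be 1, so both u = 1 and n11 = 1.
n11 = NOT(n10) must be 1, so n10 = 0.
n10 = AND(n5, n9) must be 0, so at least one of n5, n9 is 0.
Every assignment with n12 = 1 has u = 1; there are 40 such assignment(s).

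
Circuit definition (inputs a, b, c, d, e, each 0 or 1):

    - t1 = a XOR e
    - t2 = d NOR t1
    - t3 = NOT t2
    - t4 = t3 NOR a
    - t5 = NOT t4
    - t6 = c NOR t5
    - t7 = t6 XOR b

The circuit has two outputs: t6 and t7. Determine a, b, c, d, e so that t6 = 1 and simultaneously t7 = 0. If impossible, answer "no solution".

Check with a=0, b=1, c=0, d=0, e=0:
t1 = a XOR e = 0 XOR 0 = 0
t2 = d NOR t1 = 0 NOR 0 = 1
t3 = NOT t2 = NOT 1 = 0
t4 = t3 NOR a = 0 NOR 0 = 1
t5 = NOT t4 = NOT 1 = 0
t6 = c NOR t5 = 0 NOR 0 = 1
t7 = t6 XOR b = 1 XOR 1 = 0
So t6 = 1 and t7 = 0.

a=0, b=1, c=0, d=0, e=0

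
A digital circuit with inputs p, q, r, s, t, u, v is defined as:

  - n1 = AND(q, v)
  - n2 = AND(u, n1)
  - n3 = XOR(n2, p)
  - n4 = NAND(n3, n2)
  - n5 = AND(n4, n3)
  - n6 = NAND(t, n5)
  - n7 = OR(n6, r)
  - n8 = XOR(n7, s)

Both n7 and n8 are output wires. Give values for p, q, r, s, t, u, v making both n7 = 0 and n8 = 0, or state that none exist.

Check with p=1, q=1, r=0, s=0, t=1, u=0, v=1:
n1 = AND(q, v) = AND(1, 1) = 1
n2 = AND(u, n1) = AND(0, 1) = 0
n3 = XOR(n2, p) = XOR(0, 1) = 1
n4 = NAND(n3, n2) = NAND(1, 0) = 1
n5 = AND(n4, n3) = AND(1, 1) = 1
n6 = NAND(t, n5) = NAND(1, 1) = 0
n7 = OR(n6, r) = OR(0, 0) = 0
n8 = XOR(n7, s) = XOR(0, 0) = 0
So n7 = 0 and n8 = 0.

p=1, q=1, r=0, s=0, t=1, u=0, v=1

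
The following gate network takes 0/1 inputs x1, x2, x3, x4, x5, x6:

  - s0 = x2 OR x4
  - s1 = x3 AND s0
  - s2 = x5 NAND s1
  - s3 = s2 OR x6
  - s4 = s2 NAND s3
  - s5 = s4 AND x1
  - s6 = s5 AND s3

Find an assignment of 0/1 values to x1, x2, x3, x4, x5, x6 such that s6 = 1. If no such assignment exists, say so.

s6 = s5 AND s3 must be 1, so both s5 = 1 and s3 = 1.
s5 = s4 AND x1 must be 1, so both s4 = 1 and x1 = 1.
s3 = s2 OR x6 must be 1, so at least one of s2, x6 is 1.
Check with x1=1, x2=0, x3=1, x4=1, x5=1, x6=1:
s0 = x2 OR x4 = 0 OR 1 = 1
s1 = x3 AND s0 = 1 AND 1 = 1
s2 = x5 NAND s1 = 1 NAND 1 = 0
s3 = s2 OR x6 = 0 OR 1 = 1
s4 = s2 NAND s3 = 0 NAND 1 = 1
s5 = s4 AND x1 = 1 AND 1 = 1
s6 = s5 AND s3 = 1 AND 1 = 1
So s6 = 1 as required.

x1=1, x2=0, x3=1, x4=1, x5=1, x6=1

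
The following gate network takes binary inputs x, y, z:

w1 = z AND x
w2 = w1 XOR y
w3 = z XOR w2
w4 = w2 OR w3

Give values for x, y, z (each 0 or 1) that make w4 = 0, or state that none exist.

w4 = w2 OR w3 must be 0, so both w2 = 0 and w3 = 0.
Check with x=1 y=0 z=0:
w1 = z AND x = 0 AND 1 = 0
w2 = w1 XOR y = 0 XOR 0 = 0
w3 = z XOR w2 = 0 XOR 0 = 0
w4 = w2 OR w3 = 0 OR 0 = 0
So w4 = 0 as required.

x=1 y=0 z=0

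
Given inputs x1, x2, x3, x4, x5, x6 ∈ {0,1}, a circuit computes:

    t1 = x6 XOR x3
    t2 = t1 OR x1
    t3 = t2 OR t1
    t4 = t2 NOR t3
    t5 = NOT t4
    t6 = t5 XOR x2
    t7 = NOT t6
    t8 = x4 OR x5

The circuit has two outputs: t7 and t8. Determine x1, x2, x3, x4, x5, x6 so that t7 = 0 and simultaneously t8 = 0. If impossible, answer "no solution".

Check with x1=1 x2=0 x3=1 x4=0 x5=0 x6=1:
t1 = x6 XOR x3 = 1 XOR 1 = 0
t2 = t1 OR x1 = 0 OR 1 = 1
t3 = t2 OR t1 = 1 OR 0 = 1
t4 = t2 NOR t3 = 1 NOR 1 = 0
t5 = NOT t4 = NOT 0 = 1
t6 = t5 XOR x2 = 1 XOR 0 = 1
t7 = NOT t6 = NOT 1 = 0
t8 = x4 OR x5 = 0 OR 0 = 0
So t7 = 0 and t8 = 0.

x1=1 x2=0 x3=1 x4=0 x5=0 x6=1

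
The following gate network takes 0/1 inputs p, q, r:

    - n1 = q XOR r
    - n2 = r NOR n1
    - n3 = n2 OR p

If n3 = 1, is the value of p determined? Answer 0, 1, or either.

Both values of p occur among assignments with n3 = 1:
  p=0: p=0, q=0, r=0
  p=1: p=1, q=0, r=0

either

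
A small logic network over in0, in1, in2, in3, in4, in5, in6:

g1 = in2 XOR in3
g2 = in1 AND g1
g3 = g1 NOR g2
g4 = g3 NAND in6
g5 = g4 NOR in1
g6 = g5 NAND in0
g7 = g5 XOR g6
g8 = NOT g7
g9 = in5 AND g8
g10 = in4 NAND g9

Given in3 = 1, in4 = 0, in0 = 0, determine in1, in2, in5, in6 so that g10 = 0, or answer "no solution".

With in3 = 1, in4 = 0, in0 = 0 fixed, none of the 16 settings of in1, in2, in5, in6 give g10 = 0.
For example, with in1=0, in2=0, in5=1, in6=1:
g1 = in2 XOR in3 = 0 XOR 1 = 1
g2 = in1 AND g1 = 0 AND 1 = 0
g3 = g1 NOR g2 = 1 NOR 0 = 0
g4 = g3 NAND in6 = 0 NAND 1 = 1
g5 = g4 NOR in1 = 1 NOR 0 = 0
g6 = g5 NAND in0 = 0 NAND 0 = 1
g7 = g5 XOR g6 = 0 XOR 1 = 1
g8 = NOT g7 = NOT 1 = 0
g9 = in5 AND g8 = 1 AND 0 = 0
g10 = in4 NAND g9 = 0 NAND 0 = 1
giving g10 = 1 ≠ 0.

no solution exists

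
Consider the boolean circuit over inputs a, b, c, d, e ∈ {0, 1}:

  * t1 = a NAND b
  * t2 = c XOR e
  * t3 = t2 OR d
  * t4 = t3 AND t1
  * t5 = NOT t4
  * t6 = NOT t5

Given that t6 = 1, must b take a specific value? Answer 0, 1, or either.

Both values of b occur among assignments with t6 = 1:
  b=0: a=0, b=0, c=0, d=0, e=1
  b=1: a=0, b=1, c=0, d=0, e=1

either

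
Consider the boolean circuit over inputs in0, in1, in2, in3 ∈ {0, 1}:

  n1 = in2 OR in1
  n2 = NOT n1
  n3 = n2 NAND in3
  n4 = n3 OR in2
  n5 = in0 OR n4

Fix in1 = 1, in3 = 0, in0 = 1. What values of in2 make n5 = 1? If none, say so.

in2=1

n5 = in0 OR n4 must be 1, so at least one of in0, n4 is 1.
Check with in1 = 1, in3 = 0, in0 = 1 and in2=1:
n1 = in2 OR in1 = 1 OR 1 = 1
n2 = NOT n1 = NOT 1 = 0
n3 = n2 NAND in3 = 0 NAND 0 = 1
n4 = n3 OR in2 = 1 OR 1 = 1
n5 = in0 OR n4 = 1 OR 1 = 1
So n5 = 1.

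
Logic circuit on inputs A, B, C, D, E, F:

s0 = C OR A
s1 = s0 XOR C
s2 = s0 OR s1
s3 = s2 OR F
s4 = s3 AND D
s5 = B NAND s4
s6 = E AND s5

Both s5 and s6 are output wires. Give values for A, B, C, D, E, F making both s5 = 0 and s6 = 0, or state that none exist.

Check with A=0, B=1, C=0, D=1, E=0, F=1:
s0 = C OR A = 0 OR 0 = 0
s1 = s0 XOR C = 0 XOR 0 = 0
s2 = s0 OR s1 = 0 OR 0 = 0
s3 = s2 OR F = 0 OR 1 = 1
s4 = s3 AND D = 1 AND 1 = 1
s5 = B NAND s4 = 1 NAND 1 = 0
s6 = E AND s5 = 0 AND 0 = 0
So s5 = 0 and s6 = 0.

A=0, B=1, C=0, D=1, E=0, F=1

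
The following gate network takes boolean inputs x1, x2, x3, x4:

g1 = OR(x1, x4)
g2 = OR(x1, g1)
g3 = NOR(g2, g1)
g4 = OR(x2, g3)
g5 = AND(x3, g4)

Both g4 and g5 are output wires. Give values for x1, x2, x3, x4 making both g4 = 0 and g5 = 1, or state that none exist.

no solution exists

Across all 16 input combinations, none give both g4 = 0 and g5 = 1.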